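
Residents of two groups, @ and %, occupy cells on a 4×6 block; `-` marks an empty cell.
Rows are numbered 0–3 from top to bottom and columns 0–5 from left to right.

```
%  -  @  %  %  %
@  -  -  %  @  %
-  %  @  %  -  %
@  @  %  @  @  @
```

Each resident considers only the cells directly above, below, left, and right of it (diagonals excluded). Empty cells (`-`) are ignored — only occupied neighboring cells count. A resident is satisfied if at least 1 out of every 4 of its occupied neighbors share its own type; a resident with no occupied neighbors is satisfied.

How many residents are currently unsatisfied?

7

Row 0: (0,0)% 0/1 ✗ · (0,2)@ 0/1 ✗ · (0,3)% 2/3 ✓ · (0,4)% 2/3 ✓ · (0,5)% 2/2 ✓
Row 1: (1,0)@ 0/1 ✗ · (1,3)% 2/3 ✓ · (1,4)@ 0/3 ✗ · (1,5)% 2/3 ✓
Row 2: (2,1)% 0/2 ✗ · (2,2)@ 0/3 ✗ · (2,3)% 1/3 ✓ · (2,5)% 1/2 ✓
Row 3: (3,0)@ 1/1 ✓ · (3,1)@ 1/3 ✓ · (3,2)% 0/3 ✗ · (3,3)@ 1/3 ✓ · (3,4)@ 2/2 ✓ · (3,5)@ 1/2 ✓
Unsatisfied: (0,0), (0,2), (1,0), (1,4), (2,1), (2,2), (3,2) — 7 in total.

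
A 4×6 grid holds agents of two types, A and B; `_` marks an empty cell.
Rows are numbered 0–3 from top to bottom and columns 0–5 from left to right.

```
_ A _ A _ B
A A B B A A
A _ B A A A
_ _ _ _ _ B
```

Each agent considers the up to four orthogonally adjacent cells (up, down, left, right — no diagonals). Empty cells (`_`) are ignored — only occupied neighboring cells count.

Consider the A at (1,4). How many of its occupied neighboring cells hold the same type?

Occupied neighbors of (1,4): (2,4)=A, (1,3)=B, (1,5)=A.
Same type (A): 2 of 3.

2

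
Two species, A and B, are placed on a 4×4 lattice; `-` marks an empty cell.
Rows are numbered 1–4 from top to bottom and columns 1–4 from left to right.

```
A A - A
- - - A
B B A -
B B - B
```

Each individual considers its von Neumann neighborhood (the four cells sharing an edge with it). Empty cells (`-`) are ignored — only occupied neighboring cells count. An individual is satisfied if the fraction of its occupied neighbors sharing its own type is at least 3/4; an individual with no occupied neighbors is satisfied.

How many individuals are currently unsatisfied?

Row 1: (1,1)A 1/1 ✓ · (1,2)A 1/1 ✓ · (1,4)A 1/1 ✓
Row 2: (2,4)A 1/1 ✓
Row 3: (3,1)B 2/2 ✓ · (3,2)B 2/3 ✗ · (3,3)A 0/1 ✗
Row 4: (4,1)B 2/2 ✓ · (4,2)B 2/2 ✓ · (4,4)B 0/0 ✓
Unsatisfied: (3,2), (3,3) — 2 in total.

2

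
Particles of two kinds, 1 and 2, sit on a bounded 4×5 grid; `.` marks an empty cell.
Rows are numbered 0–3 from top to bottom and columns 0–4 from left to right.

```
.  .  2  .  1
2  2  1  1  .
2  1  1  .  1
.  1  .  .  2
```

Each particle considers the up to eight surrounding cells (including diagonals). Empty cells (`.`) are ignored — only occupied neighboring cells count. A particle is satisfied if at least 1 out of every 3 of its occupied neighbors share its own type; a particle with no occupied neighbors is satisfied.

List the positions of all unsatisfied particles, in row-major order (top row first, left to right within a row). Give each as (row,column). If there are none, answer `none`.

Row 0: (0,2)2 1/3 satisfied · (0,4)1 1/1 satisfied
Row 1: (1,0)2 2/3 satisfied · (1,1)2 3/6 satisfied · (1,2)1 3/5 satisfied · (1,3)1 4/5 satisfied
Row 2: (2,0)2 2/4 satisfied · (2,1)1 3/6 satisfied · (2,2)1 4/5 satisfied · (2,4)1 1/2 satisfied
Row 3: (3,1)1 2/3 satisfied · (3,4)2 0/1 not

(3,4)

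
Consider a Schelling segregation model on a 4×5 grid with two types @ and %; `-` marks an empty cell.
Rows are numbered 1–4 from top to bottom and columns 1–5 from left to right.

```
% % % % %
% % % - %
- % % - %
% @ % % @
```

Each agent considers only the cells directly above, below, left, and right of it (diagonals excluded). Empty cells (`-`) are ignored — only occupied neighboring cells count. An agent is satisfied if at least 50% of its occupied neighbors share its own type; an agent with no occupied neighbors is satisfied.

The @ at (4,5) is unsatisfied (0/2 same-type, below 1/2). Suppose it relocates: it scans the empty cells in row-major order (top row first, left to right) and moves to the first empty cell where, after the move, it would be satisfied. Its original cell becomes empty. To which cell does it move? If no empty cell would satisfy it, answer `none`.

none

Vacating (4,5). Empty cells in order:
  (2,4): 0/3 same-type → still unsatisfied.
  (3,1): 0/3 same-type → still unsatisfied.
  (3,4): 0/3 same-type → still unsatisfied.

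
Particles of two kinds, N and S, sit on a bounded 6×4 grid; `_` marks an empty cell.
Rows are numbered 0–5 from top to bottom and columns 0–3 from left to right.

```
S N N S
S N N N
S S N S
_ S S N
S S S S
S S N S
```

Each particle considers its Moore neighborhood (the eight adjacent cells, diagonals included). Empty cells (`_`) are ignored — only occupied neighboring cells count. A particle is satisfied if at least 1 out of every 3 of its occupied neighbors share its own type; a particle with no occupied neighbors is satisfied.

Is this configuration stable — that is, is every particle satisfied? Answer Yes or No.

No

Row 0: (0,0)S 1/3 ✓ · (0,1)N 3/5 ✓ · (0,2)N 4/5 ✓ · (0,3)S 0/3 ✗
Row 1: (1,0)S 3/5 ✓ · (1,1)N 4/8 ✓ · (1,2)N 5/8 ✓ · (1,3)N 3/5 ✓
Row 2: (2,0)S 3/4 ✓ · (2,1)S 4/7 ✓ · (2,2)N 4/8 ✓ · (2,3)S 1/5 ✗
Row 3: (3,1)S 6/7 ✓ · (3,2)S 6/8 ✓ · (3,3)N 1/5 ✗
Row 4: (4,0)S 4/4 ✓ · (4,1)S 6/7 ✓ · (4,2)S 6/8 ✓ · (4,3)S 3/5 ✓
Row 5: (5,0)S 3/3 ✓ · (5,1)S 4/5 ✓ · (5,2)N 0/5 ✗ · (5,3)S 2/3 ✓
For instance (0,3) has only 0/3 same-type neighbors, below 1/3.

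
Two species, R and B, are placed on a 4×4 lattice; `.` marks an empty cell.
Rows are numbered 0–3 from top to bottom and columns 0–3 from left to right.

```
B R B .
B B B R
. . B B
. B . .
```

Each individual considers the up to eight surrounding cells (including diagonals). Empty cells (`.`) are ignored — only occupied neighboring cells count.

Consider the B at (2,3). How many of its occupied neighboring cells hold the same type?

Occupied neighbors of (2,3): (1,2)=B, (1,3)=R, (2,2)=B.
Same type (B): 2 of 3.

2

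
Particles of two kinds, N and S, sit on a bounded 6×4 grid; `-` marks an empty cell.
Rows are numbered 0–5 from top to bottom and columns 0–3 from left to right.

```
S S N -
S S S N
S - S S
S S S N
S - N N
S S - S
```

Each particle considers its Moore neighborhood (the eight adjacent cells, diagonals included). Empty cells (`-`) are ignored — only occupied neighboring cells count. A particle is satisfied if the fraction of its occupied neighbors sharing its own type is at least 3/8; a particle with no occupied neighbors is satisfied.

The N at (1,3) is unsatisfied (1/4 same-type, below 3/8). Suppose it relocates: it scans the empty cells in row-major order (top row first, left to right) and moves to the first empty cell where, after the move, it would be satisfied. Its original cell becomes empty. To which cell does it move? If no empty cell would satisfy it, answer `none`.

(0,3)

Vacating (1,3). Empty cells in order:
  (0,3): 1/2 same-type → satisfied — stop here.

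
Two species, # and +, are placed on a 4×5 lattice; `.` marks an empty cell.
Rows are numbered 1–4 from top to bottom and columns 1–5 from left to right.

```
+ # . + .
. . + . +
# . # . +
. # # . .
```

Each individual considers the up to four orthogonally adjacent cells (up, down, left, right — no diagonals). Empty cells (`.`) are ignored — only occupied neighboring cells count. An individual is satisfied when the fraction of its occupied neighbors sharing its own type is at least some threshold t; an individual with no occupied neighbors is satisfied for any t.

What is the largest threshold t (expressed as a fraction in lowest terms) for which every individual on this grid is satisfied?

Row 1: (1,1)+ 0/1 · (1,2)# 0/1 · (1,4)+ — no occupied neighbors
Row 2: (2,3)+ 0/1 · (2,5)+ 1/1
Row 3: (3,1)# — no occupied neighbors · (3,3)# 1/2 · (3,5)+ 1/1
Row 4: (4,2)# 1/1 · (4,3)# 2/2
The smallest same-type fraction is 0/1 at (1,1), which reduces to 0/1. Any threshold above that leaves this individual unsatisfied.

0/1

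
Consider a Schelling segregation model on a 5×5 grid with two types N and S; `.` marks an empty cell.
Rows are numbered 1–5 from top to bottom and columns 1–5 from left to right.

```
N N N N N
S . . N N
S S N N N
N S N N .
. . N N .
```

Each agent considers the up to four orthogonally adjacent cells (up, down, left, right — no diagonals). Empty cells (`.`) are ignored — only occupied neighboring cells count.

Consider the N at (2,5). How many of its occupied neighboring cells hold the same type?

3

Occupied neighbors of (2,5): (1,5)=N, (3,5)=N, (2,4)=N.
Same type (N): 3 of 3.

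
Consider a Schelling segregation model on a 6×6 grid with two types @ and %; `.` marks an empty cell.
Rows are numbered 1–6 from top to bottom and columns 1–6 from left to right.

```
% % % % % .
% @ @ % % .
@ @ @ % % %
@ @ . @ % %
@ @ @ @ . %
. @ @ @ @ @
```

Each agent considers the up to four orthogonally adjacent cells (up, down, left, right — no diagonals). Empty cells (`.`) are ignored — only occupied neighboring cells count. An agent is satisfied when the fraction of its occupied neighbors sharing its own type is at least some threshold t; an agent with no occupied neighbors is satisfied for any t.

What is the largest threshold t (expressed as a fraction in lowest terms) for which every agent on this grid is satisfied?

1/3

Row 1: (1,1)% 2/2 · (1,2)% 2/3 · (1,3)% 2/3 · (1,4)% 3/3 · (1,5)% 2/2
Row 2: (2,1)% 1/3 · (2,2)@ 2/4 · (2,3)@ 2/4 · (2,4)% 3/4 · (2,5)% 3/3
Row 3: (3,1)@ 2/3 · (3,2)@ 4/4 · (3,3)@ 2/3 · (3,4)% 2/4 · (3,5)% 4/4 · (3,6)% 2/2
Row 4: (4,1)@ 3/3 · (4,2)@ 3/3 · (4,4)@ 1/3 · (4,5)% 2/3 · (4,6)% 3/3
Row 5: (5,1)@ 2/2 · (5,2)@ 4/4 · (5,3)@ 3/3 · (5,4)@ 3/3 · (5,6)% 1/2
Row 6: (6,2)@ 2/2 · (6,3)@ 3/3 · (6,4)@ 3/3 · (6,5)@ 2/2 · (6,6)@ 1/2
The smallest same-type fraction is 1/3 at (2,1), which reduces to 1/3. Any threshold above that leaves this agent unsatisfied.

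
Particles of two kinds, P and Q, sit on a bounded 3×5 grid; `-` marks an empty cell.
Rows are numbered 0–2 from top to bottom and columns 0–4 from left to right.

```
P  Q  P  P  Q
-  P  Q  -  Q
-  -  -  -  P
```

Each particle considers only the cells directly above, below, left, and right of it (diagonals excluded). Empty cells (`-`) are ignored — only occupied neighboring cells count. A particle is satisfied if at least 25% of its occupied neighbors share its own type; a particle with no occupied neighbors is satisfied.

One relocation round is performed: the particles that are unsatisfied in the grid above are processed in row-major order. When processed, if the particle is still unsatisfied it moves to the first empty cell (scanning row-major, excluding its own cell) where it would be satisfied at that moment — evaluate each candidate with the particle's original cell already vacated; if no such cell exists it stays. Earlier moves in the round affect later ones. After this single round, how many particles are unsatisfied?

Initially unsatisfied (in order): (0,0), (0,1), (1,1), (1,2), (2,4).
  (0,0) → (1,0).
  (0,1) → (1,3).
  (1,1): now satisfied by earlier moves; stays.
  (1,2): now satisfied by earlier moves; stays.
  (2,4) → (0,0).
Resulting grid:
P - P P Q
P P Q Q Q
- - - - -
All satisfied now.

0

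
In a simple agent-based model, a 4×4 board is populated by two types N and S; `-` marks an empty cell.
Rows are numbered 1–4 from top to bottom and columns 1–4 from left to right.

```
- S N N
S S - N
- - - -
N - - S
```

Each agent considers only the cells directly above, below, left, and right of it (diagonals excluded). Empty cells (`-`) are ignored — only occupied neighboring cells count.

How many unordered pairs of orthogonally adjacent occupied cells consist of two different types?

Scan each occupied cell's neighbors to the right and below so each pair is counted once.
Row 1: S(1,2)–N(1,3)≠ S(1,2)–S(2,2)= N(1,3)–N(1,4)= N(1,4)–N(2,4)=  → 1/4 unlike.
Row 2: S(2,1)–S(2,2)=  → 0/1 unlike.
Total adjacent occupied pairs: 5; unlike-type pairs: 1.

1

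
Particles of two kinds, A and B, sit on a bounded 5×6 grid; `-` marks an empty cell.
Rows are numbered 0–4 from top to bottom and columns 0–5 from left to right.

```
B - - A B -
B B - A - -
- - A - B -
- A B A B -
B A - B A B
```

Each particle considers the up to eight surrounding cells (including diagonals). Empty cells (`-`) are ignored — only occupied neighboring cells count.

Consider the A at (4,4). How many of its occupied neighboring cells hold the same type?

Occupied neighbors of (4,4): (3,3)=A, (3,4)=B, (4,3)=B, (4,5)=B.
Same type (A): 1 of 4.

1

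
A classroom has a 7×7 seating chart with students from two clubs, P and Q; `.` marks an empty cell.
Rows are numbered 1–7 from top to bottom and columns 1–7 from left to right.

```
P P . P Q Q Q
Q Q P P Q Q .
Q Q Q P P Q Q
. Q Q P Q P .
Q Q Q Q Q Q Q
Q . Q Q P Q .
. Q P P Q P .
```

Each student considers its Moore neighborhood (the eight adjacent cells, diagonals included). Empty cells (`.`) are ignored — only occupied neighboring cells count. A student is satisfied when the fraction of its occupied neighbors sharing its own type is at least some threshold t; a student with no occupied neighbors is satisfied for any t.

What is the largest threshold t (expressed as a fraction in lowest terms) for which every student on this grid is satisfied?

Row 1: (1,1)P 1/3 · (1,2)P 2/4 · (1,4)P 2/4 · (1,5)Q 3/5 · (1,6)Q 4/4 · (1,7)Q 2/2
Row 2: (2,1)Q 3/5 · (2,2)Q 4/7 · (2,3)P 4/7 · (2,4)P 4/7 · (2,5)Q 4/8 · (2,6)Q 6/7
Row 3: (3,1)Q 4/4 · (3,2)Q 6/7 · (3,3)Q 4/8 · (3,4)P 4/8 · (3,5)P 4/8 · (3,6)Q 4/6 · (3,7)Q 2/3
Row 4: (4,2)Q 7/7 · (4,3)Q 6/8 · (4,4)P 2/8 · (4,5)Q 4/8 · (4,6)P 1/7
Row 5: (5,1)Q 3/3 · (5,2)Q 6/6 · (5,3)Q 6/7 · (5,4)Q 6/8 · (5,5)Q 5/8 · (5,6)Q 4/6 · (5,7)Q 2/3
Row 6: (6,1)Q 3/3 · (6,3)Q 5/7 · (6,4)Q 5/8 · (6,5)P 2/8 · (6,6)Q 4/6
Row 7: (7,2)Q 2/3 · (7,3)P 1/4 · (7,4)P 2/5 · (7,5)Q 2/5 · (7,6)P 1/3
The smallest same-type fraction is 1/7 at (4,6), which reduces to 1/7. Any threshold above that leaves this student unsatisfied.

1/7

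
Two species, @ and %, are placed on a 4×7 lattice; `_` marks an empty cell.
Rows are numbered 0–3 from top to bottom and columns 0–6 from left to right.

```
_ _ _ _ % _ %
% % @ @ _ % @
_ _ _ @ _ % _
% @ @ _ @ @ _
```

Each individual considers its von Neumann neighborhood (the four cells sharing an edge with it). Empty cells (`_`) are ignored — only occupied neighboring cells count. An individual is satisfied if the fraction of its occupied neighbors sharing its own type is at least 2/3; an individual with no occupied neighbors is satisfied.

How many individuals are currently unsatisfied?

9

(0,4)% 0/0 ✓
(0,6)% 0/1 ✗
(1,0)% 1/1 ✓
(1,1)% 1/2 ✗
(1,2)@ 1/2 ✗
(1,3)@ 2/2 ✓
(1,5)% 1/2 ✗
(1,6)@ 0/2 ✗
(2,3)@ 1/1 ✓
(2,5)% 1/2 ✗
(3,0)% 0/1 ✗
(3,1)@ 1/2 ✗
(3,2)@ 1/1 ✓
(3,4)@ 1/1 ✓
(3,5)@ 1/2 ✗
Unsatisfied: (0,6), (1,1), (1,2), (1,5), (1,6), (2,5), (3,0), (3,1), (3,5) — 9 in total.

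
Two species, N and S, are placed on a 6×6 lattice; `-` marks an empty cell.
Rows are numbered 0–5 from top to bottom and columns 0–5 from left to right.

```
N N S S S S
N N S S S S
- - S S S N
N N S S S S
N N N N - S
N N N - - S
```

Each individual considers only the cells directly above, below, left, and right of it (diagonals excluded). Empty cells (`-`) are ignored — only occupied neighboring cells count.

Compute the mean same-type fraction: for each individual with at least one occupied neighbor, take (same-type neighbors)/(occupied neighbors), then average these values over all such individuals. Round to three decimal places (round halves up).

0.839

Row 0: (0,0)N 2/2 · (0,1)N 2/3 · (0,2)S 2/3 · (0,3)S 3/3 · (0,4)S 3/3 · (0,5)S 2/2
Row 1: (1,0)N 2/2 · (1,1)N 2/3 · (1,2)S 3/4 · (1,3)S 4/4 · (1,4)S 4/4 · (1,5)S 2/3
Row 2: (2,2)S 3/3 · (2,3)S 4/4 · (2,4)S 3/4 · (2,5)N 0/3
Row 3: (3,0)N 2/2 · (3,1)N 2/3 · (3,2)S 2/4 · (3,3)S 3/4 · (3,4)S 3/3 · (3,5)S 2/3
Row 4: (4,0)N 3/3 · (4,1)N 4/4 · (4,2)N 3/4 · (4,3)N 1/2 · (4,5)S 2/2
Row 5: (5,0)N 2/2 · (5,1)N 3/3 · (5,2)N 2/2 · (5,5)S 1/1
Sum over 31 individuals: 2/2 + 2/3 + 2/3 + 3/3 + 3/3 + 2/2 + 2/2 + 2/3 + 3/4 + 4/4 + 4/4 + 2/3 + 3/3 + 4/4 + 3/4 + 0/3 + 2/2 + 2/3 + 2/4 + 3/4 + 3/3 + 2/3 + 3/3 + 4/4 + 3/4 + 1/2 + 2/2 + 2/2 + 3/3 + 2/2 + 1/1 = 26; mean = 26 ÷ 31 = 26/31 = 0.838709… → 0.839.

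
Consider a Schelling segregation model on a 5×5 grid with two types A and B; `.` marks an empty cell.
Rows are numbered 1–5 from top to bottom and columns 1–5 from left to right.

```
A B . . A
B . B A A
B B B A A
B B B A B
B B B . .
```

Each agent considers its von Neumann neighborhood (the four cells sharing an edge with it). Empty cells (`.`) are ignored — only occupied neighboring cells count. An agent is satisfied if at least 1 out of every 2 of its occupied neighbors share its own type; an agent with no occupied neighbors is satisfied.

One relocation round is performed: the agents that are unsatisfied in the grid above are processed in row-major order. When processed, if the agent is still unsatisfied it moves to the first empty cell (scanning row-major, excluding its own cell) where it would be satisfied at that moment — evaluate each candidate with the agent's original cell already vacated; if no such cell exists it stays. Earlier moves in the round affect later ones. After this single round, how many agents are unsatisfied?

0

Initially unsatisfied (in order): (1,1), (1,2), (4,4), (4,5).
  (1,1) → (1,4).
  (1,2): now satisfied by earlier moves; stays.
  (4,4): no empty cell satisfies it; stays.
  (4,5) → (1,1).
Resulting grid:
B B . A A
B . B A A
B B B A A
B B B A .
B B B . .
All satisfied now.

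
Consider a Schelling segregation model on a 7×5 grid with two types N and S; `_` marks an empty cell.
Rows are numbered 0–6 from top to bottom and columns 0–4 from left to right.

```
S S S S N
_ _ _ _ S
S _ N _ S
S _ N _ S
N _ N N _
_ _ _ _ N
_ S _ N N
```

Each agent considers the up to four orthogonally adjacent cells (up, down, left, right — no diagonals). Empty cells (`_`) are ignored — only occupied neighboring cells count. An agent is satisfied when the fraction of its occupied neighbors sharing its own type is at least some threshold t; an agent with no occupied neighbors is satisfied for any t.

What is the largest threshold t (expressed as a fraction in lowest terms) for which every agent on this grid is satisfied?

0/1

(0,0)S 1/1
(0,1)S 2/2
(0,2)S 2/2
(0,3)S 1/2
(0,4)N 0/2
(1,4)S 1/2
(2,0)S 1/1
(2,2)N 1/1
(2,4)S 2/2
(3,0)S 1/2
(3,2)N 2/2
(3,4)S 1/1
(4,0)N 0/1
(4,2)N 2/2
(4,3)N 1/1
(5,4)N 1/1
(6,1)S — no occupied neighbors
(6,3)N 1/1
(6,4)N 2/2
The smallest same-type fraction is 0/2 at (0,4), which reduces to 0/1. Any threshold above that leaves this agent unsatisfied.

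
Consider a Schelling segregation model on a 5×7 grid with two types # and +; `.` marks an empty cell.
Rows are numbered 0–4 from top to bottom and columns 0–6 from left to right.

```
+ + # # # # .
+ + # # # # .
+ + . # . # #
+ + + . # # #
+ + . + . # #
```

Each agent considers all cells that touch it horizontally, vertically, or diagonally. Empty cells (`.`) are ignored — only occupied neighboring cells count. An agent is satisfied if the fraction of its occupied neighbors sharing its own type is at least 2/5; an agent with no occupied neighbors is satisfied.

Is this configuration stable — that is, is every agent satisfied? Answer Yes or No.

Yes

Row 0: (0,0)+ 3/3 satisfied · (0,1)+ 3/5 satisfied · (0,2)# 3/5 satisfied · (0,3)# 5/5 satisfied · (0,4)# 5/5 satisfied · (0,5)# 3/3 satisfied
Row 1: (1,0)+ 5/5 satisfied · (1,1)+ 5/7 satisfied · (1,2)# 4/7 satisfied · (1,3)# 6/6 satisfied · (1,4)# 7/7 satisfied · (1,5)# 5/5 satisfied
Row 2: (2,0)+ 5/5 satisfied · (2,1)+ 6/7 satisfied · (2,3)# 4/5 satisfied · (2,5)# 6/6 satisfied · (2,6)# 4/4 satisfied
Row 3: (3,0)+ 5/5 satisfied · (3,1)+ 6/6 satisfied · (3,2)+ 4/5 satisfied · (3,4)# 4/5 satisfied · (3,5)# 6/6 satisfied · (3,6)# 5/5 satisfied
Row 4: (4,0)+ 3/3 satisfied · (4,1)+ 4/4 satisfied · (4,3)+ 1/2 satisfied · (4,5)# 4/4 satisfied · (4,6)# 3/3 satisfied
All meet the threshold, so the configuration is stable.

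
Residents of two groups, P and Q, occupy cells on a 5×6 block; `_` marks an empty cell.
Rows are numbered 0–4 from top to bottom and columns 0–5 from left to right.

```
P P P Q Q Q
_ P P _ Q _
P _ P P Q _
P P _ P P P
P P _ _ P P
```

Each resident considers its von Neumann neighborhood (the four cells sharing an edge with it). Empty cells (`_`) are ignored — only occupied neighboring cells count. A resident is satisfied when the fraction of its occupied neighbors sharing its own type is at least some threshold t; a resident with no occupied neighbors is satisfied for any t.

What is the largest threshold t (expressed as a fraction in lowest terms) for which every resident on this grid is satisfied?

1/3

Row 0: (0,0)P 1/1 · (0,1)P 3/3 · (0,2)P 2/3 · (0,3)Q 1/2 · (0,4)Q 3/3 · (0,5)Q 1/1
Row 1: (1,1)P 2/2 · (1,2)P 3/3 · (1,4)Q 2/2
Row 2: (2,0)P 1/1 · (2,2)P 2/2 · (2,3)P 2/3 · (2,4)Q 1/3
Row 3: (3,0)P 3/3 · (3,1)P 2/2 · (3,3)P 2/2 · (3,4)P 3/4 · (3,5)P 2/2
Row 4: (4,0)P 2/2 · (4,1)P 2/2 · (4,4)P 2/2 · (4,5)P 2/2
The smallest same-type fraction is 1/3 at (2,4), which reduces to 1/3. Any threshold above that leaves this resident unsatisfied.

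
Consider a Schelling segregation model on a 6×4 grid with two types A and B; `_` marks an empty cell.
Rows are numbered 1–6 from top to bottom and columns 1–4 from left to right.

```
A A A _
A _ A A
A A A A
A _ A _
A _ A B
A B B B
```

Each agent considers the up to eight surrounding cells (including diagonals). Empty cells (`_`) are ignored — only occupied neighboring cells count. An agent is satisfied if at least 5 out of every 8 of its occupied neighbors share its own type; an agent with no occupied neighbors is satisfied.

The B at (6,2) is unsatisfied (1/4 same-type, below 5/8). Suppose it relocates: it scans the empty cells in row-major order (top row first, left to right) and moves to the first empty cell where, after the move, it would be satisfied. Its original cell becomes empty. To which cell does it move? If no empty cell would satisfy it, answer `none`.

Vacating (6,2). Empty cells in order:
  (1,4): 0/3 same-type → still unsatisfied.
  (2,2): 0/8 same-type → still unsatisfied.
  (4,2): 0/7 same-type → still unsatisfied.
  (4,4): 1/5 same-type → still unsatisfied.
  (5,2): 1/6 same-type → still unsatisfied.

none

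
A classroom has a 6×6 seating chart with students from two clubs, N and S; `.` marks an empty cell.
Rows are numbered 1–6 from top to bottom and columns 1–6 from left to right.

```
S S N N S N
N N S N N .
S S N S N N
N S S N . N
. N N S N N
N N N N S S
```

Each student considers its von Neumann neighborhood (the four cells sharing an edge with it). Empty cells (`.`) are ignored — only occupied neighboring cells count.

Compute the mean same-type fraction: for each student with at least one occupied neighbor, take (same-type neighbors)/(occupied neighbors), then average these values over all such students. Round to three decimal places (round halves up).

Row 1: (1,1)S 1/2 · (1,2)S 1/3 · (1,3)N 1/3 · (1,4)N 2/3 · (1,5)S 0/3 · (1,6)N 0/1
Row 2: (2,1)N 1/3 · (2,2)N 1/4 · (2,3)S 0/4 · (2,4)N 2/4 · (2,5)N 2/3
Row 3: (3,1)S 1/3 · (3,2)S 2/4 · (3,3)N 0/4 · (3,4)S 0/4 · (3,5)N 2/3 · (3,6)N 2/2
Row 4: (4,1)N 0/2 · (4,2)S 2/4 · (4,3)S 1/4 · (4,4)N 0/3 · (4,6)N 2/2
Row 5: (5,2)N 2/3 · (5,3)N 2/4 · (5,4)S 0/4 · (5,5)N 1/3 · (5,6)N 2/3
Row 6: (6,1)N 1/1 · (6,2)N 3/3 · (6,3)N 3/3 · (6,4)N 1/3 · (6,5)S 1/3 · (6,6)S 1/2
Sum over 33 students: 1/2 + 1/3 + 1/3 + 2/3 + 0/3 + 0/1 + 1/3 + 1/4 + 0/4 + 2/4 + 2/3 + 1/3 + 2/4 + 0/4 + 0/4 + 2/3 + 2/2 + 0/2 + 2/4 + 1/4 + 0/3 + 2/2 + 2/3 + 2/4 + 0/4 + 1/3 + 2/3 + 1/1 + 3/3 + 3/3 + 1/3 + 1/3 + 1/2 = 85/6; mean = 85/6 ÷ 33 = 85/198 = 0.429292… → 0.429.

0.429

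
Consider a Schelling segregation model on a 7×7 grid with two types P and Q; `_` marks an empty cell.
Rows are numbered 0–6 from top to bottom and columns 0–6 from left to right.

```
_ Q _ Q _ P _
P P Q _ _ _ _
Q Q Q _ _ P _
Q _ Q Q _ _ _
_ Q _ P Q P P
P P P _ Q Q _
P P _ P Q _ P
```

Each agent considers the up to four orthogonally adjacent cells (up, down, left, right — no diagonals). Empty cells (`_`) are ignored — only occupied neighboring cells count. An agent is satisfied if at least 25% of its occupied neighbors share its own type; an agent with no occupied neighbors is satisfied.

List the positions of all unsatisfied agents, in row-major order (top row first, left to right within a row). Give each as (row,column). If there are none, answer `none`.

Row 0: (0,1)Q 0/1 unhappy · (0,3)Q 0/0 ok · (0,5)P 0/0 ok
Row 1: (1,0)P 1/2 ok · (1,1)P 1/4 ok · (1,2)Q 1/2 ok
Row 2: (2,0)Q 2/3 ok · (2,1)Q 2/3 ok · (2,2)Q 3/3 ok · (2,5)P 0/0 ok
Row 3: (3,0)Q 1/1 ok · (3,2)Q 2/2 ok · (3,3)Q 1/2 ok
Row 4: (4,1)Q 0/1 unhappy · (4,3)P 0/2 unhappy · (4,4)Q 1/3 ok · (4,5)P 1/3 ok · (4,6)P 1/1 ok
Row 5: (5,0)P 2/2 ok · (5,1)P 3/4 ok · (5,2)P 1/1 ok · (5,4)Q 3/3 ok · (5,5)Q 1/2 ok
Row 6: (6,0)P 2/2 ok · (6,1)P 2/2 ok · (6,3)P 0/1 unhappy · (6,4)Q 1/2 ok · (6,6)P 0/0 ok

(0,1), (4,1), (4,3), (6,3)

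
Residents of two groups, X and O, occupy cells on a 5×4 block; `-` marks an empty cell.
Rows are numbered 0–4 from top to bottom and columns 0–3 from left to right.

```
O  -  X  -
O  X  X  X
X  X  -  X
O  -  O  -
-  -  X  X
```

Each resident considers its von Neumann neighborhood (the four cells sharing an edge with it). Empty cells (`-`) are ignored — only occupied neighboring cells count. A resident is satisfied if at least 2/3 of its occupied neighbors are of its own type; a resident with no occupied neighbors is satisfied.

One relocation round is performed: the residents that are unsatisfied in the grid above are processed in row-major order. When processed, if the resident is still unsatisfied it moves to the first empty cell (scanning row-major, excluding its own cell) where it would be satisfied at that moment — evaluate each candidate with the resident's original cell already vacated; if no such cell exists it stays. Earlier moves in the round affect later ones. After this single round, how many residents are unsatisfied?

3

Initially unsatisfied (in order): (1,0), (2,0), (3,0), (3,2), (4,2).
  (1,0) → (3,1).
  (2,0) → (0,1).
  (3,0): now satisfied by earlier moves; stays.
  (3,2) → (4,0).
  (4,2): now satisfied by earlier moves; stays.
Resulting grid:
O X X -
- X X X
- X - X
O O - -
O - X X
Unsatisfied now: (0,0), (2,1), (3,1).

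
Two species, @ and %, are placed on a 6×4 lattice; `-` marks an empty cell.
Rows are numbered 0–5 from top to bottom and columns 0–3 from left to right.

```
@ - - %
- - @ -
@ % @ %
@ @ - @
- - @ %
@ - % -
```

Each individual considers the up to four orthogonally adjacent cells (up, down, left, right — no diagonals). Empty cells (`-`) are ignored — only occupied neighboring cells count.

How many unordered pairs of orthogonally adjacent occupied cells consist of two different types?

8

Scan each occupied cell's neighbors to the right and below so each pair is counted once.
From row 1: 0 unlike of 1 pairs (running 0/1).
From row 2: 5 unlike of 6 pairs (running 5/7).
From row 3: 1 unlike of 2 pairs (running 6/9).
From row 4: 2 unlike of 2 pairs (running 8/11).
Total adjacent occupied pairs: 11; unlike-type pairs: 8.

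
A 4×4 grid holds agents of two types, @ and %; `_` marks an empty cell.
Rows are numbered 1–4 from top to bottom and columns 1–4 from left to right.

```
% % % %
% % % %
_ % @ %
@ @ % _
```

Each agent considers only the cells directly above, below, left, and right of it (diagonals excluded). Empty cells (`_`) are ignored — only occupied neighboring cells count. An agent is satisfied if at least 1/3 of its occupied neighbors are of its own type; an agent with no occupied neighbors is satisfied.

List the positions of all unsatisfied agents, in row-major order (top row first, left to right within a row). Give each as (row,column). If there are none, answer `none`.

(3,3), (4,3)

Row 1: (1,1)% 2/2 satisfied · (1,2)% 3/3 satisfied · (1,3)% 3/3 satisfied · (1,4)% 2/2 satisfied
Row 2: (2,1)% 2/2 satisfied · (2,2)% 4/4 satisfied · (2,3)% 3/4 satisfied · (2,4)% 3/3 satisfied
Row 3: (3,2)% 1/3 satisfied · (3,3)@ 0/4 not · (3,4)% 1/2 satisfied
Row 4: (4,1)@ 1/1 satisfied · (4,2)@ 1/3 satisfied · (4,3)% 0/2 not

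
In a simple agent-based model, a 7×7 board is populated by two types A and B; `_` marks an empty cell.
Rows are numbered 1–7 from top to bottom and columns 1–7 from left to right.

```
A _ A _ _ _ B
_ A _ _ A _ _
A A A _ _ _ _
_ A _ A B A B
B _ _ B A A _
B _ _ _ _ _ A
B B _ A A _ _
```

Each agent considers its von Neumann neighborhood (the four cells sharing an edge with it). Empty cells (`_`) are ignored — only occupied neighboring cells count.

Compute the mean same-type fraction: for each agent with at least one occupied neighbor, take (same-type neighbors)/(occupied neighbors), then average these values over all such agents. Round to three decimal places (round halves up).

0.704

Row 1: (1,1)A — no occupied neighbors · (1,3)A — no occupied neighbors · (1,7)B — no occupied neighbors
Row 2: (2,2)A 1/1 · (2,5)A — no occupied neighbors
Row 3: (3,1)A 1/1 · (3,2)A 4/4 · (3,3)A 1/1
Row 4: (4,2)A 1/1 · (4,4)A 0/2 · (4,5)B 0/3 · (4,6)A 1/3 · (4,7)B 0/1
Row 5: (5,1)B 1/1 · (5,4)B 0/2 · (5,5)A 1/3 · (5,6)A 2/2
Row 6: (6,1)B 2/2 · (6,7)A — no occupied neighbors
Row 7: (7,1)B 2/2 · (7,2)B 1/1 · (7,4)A 1/1 · (7,5)A 1/1
Sum over 18 agents: 1/1 + 1/1 + 4/4 + 1/1 + 1/1 + 0/2 + 0/3 + 1/3 + 0/1 + 1/1 + 0/2 + 1/3 + 2/2 + 2/2 + 2/2 + 1/1 + 1/1 + 1/1 = 38/3; mean = 38/3 ÷ 18 = 19/27 = 0.703703… → 0.704.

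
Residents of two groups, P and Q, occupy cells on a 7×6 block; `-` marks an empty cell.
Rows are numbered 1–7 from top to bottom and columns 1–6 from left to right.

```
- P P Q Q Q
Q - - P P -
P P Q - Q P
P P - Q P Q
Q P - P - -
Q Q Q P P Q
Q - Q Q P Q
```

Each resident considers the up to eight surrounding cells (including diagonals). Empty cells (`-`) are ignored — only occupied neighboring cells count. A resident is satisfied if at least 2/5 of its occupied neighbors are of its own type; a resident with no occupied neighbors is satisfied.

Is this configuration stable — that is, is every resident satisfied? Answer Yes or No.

No

Row 1: (1,2)P 1/2 ✓ · (1,3)P 2/3 ✓ · (1,4)Q 1/4 ✗ · (1,5)Q 2/4 ✓ · (1,6)Q 1/2 ✓
Row 2: (2,1)Q 0/3 ✗ · (2,4)P 2/6 ✗ · (2,5)P 2/6 ✗
Row 3: (3,1)P 3/4 ✓ · (3,2)P 3/5 ✓ · (3,3)Q 1/4 ✗ · (3,5)Q 2/6 ✗ · (3,6)P 2/4 ✓
Row 4: (4,1)P 4/5 ✓ · (4,2)P 4/6 ✓ · (4,4)Q 2/4 ✓ · (4,5)P 2/5 ✓ · (4,6)Q 1/3 ✗
Row 5: (5,1)Q 2/5 ✓ · (5,2)P 2/6 ✗ · (5,4)P 3/5 ✓
Row 6: (6,1)Q 3/4 ✓ · (6,2)Q 5/6 ✓ · (6,3)Q 3/6 ✓ · (6,4)P 3/6 ✓ · (6,5)P 3/6 ✓ · (6,6)Q 1/3 ✗
Row 7: (7,1)Q 2/2 ✓ · (7,3)Q 3/4 ✓ · (7,4)Q 2/5 ✓ · (7,5)P 2/5 ✓ · (7,6)Q 1/3 ✗
For instance (1,4) has only 1/4 same-type neighbors, below 2/5.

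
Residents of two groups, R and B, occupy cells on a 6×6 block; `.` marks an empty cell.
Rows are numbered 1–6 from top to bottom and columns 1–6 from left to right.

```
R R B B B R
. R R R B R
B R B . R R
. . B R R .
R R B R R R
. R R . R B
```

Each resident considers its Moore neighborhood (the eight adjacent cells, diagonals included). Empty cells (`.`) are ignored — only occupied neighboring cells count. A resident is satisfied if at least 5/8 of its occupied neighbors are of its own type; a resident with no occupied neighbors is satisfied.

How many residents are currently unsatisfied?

Row 1: (1,1)R 2/2 satisfied · (1,2)R 3/4 satisfied · (1,3)B 1/5 not · (1,4)B 3/5 not · (1,5)B 2/5 not · (1,6)R 1/3 not
Row 2: (2,2)R 4/7 not · (2,3)R 4/7 not · (2,4)R 2/7 not · (2,5)B 2/7 not · (2,6)R 3/5 not
Row 3: (3,1)B 0/2 not · (3,2)R 2/5 not · (3,3)B 1/6 not · (3,5)R 5/6 satisfied · (3,6)R 3/4 satisfied
Row 4: (4,3)B 2/6 not · (4,4)R 4/7 not · (4,5)R 6/6 satisfied
Row 5: (5,1)R 2/2 satisfied · (5,2)R 3/5 not · (5,3)B 1/6 not · (5,4)R 5/7 satisfied · (5,5)R 5/6 satisfied · (5,6)R 3/4 satisfied
Row 6: (6,2)R 3/4 satisfied · (6,3)R 3/4 satisfied · (6,5)R 3/4 satisfied · (6,6)B 0/3 not
Unsatisfied: (1,3), (1,4), (1,5), (1,6), (2,2), (2,3), (2,4), (2,5), (2,6), (3,1), (3,2), (3,3), (4,3), (4,4), (5,2), (5,3), (6,6) — 17 in total.

17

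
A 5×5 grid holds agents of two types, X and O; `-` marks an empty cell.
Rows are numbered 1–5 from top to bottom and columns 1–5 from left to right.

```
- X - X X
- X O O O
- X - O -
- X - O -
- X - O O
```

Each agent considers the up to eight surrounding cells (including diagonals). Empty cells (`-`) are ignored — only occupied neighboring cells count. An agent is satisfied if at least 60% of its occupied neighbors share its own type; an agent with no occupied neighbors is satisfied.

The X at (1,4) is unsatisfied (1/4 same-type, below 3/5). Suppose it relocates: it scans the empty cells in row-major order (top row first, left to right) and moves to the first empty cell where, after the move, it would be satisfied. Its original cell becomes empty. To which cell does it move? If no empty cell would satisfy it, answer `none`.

Vacating (1,4). Empty cells in order:
  (1,1): 2/2 same-type → satisfied — stop here.

(1,1)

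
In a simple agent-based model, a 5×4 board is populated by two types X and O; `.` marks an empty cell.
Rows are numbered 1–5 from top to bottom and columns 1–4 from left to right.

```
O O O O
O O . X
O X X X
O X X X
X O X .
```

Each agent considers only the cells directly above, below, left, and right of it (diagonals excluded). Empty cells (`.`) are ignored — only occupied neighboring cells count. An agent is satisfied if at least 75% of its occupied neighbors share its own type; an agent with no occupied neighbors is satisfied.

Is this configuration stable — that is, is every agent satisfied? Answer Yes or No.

No

Row 1: (1,1)O 2/2 ✓ · (1,2)O 3/3 ✓ · (1,3)O 2/2 ✓ · (1,4)O 1/2 ✗
Row 2: (2,1)O 3/3 ✓ · (2,2)O 2/3 ✗ · (2,4)X 1/2 ✗
Row 3: (3,1)O 2/3 ✗ · (3,2)X 2/4 ✗ · (3,3)X 3/3 ✓ · (3,4)X 3/3 ✓
Row 4: (4,1)O 1/3 ✗ · (4,2)X 2/4 ✗ · (4,3)X 4/4 ✓ · (4,4)X 2/2 ✓
Row 5: (5,1)X 0/2 ✗ · (5,2)O 0/3 ✗ · (5,3)X 1/2 ✗
For instance (1,4) has only 1/2 same-type neighbors, below 3/4.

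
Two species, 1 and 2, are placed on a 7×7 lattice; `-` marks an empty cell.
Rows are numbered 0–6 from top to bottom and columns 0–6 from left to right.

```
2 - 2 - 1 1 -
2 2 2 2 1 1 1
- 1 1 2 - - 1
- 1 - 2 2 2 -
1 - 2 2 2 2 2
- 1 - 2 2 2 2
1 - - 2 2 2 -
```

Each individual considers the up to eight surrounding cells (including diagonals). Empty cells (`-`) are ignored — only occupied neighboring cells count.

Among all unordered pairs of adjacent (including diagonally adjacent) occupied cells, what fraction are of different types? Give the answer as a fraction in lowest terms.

Scan each occupied cell's neighbors to the right and below (and the two forward diagonals) so each pair is counted once.
Row 0: 2(0,0)–2(1,0)= 2(0,0)–2(1,1)= 2(0,2)–2(1,2)= 2(0,2)–2(1,3)= 2(0,2)–2(1,1)= 1(0,4)–1(0,5)= 1(0,4)–1(1,4)= 1(0,4)–1(1,5)= 1(0,4)–2(1,3)≠ 1(0,5)–1(1,5)= 1(0,5)–1(1,6)= 1(0,5)–1(1,4)=  → 1/12 unlike.
Row 1: 2(1,0)–2(1,1)= 2(1,0)–1(2,1)≠ 2(1,1)–2(1,2)= 2(1,1)–1(2,1)≠ 2(1,1)–1(2,2)≠ 2(1,2)–2(1,3)= 2(1,2)–1(2,2)≠ 2(1,2)–2(2,3)= 2(1,2)–1(2,1)≠ 2(1,3)–1(1,4)≠ 2(1,3)–2(2,3)= 2(1,3)–1(2,2)≠ 1(1,4)–1(1,5)= 1(1,4)–2(2,3)≠ 1(1,5)–1(1,6)= 1(1,5)–1(2,6)= 1(1,6)–1(2,6)=  → 8/17 unlike.
Row 2: 1(2,1)–1(2,2)= 1(2,1)–1(3,1)= 1(2,2)–2(2,3)≠ 1(2,2)–2(3,3)≠ 1(2,2)–1(3,1)= 2(2,3)–2(3,3)= 2(2,3)–2(3,4)= 1(2,6)–2(3,5)≠  → 3/8 unlike.
Row 3: 1(3,1)–2(4,2)≠ 1(3,1)–1(4,0)= 2(3,3)–2(3,4)= 2(3,3)–2(4,3)= 2(3,3)–2(4,4)= 2(3,3)–2(4,2)= 2(3,4)–2(3,5)= 2(3,4)–2(4,4)= 2(3,4)–2(4,5)= 2(3,4)–2(4,3)= 2(3,5)–2(4,5)= 2(3,5)–2(4,6)= 2(3,5)–2(4,4)=  → 1/13 unlike.
Row 4: 1(4,0)–1(5,1)= 2(4,2)–2(4,3)= 2(4,2)–2(5,3)= 2(4,2)–1(5,1)≠ 2(4,3)–2(4,4)= 2(4,3)–2(5,3)= 2(4,3)–2(5,4)= 2(4,4)–2(4,5)= 2(4,4)–2(5,4)= 2(4,4)–2(5,5)= 2(4,4)–2(5,3)= 2(4,5)–2(4,6)= 2(4,5)–2(5,5)= 2(4,5)–2(5,6)= 2(4,5)–2(5,4)= 2(4,6)–2(5,6)= 2(4,6)–2(5,5)=  → 1/17 unlike.
Row 5: 1(5,1)–1(6,0)= 2(5,3)–2(5,4)= 2(5,3)–2(6,3)= 2(5,3)–2(6,4)= 2(5,4)–2(5,5)= 2(5,4)–2(6,4)= 2(5,4)–2(6,5)= 2(5,4)–2(6,3)= 2(5,5)–2(5,6)= 2(5,5)–2(6,5)= 2(5,5)–2(6,4)= 2(5,6)–2(6,5)=  → 0/12 unlike.
Row 6: 2(6,3)–2(6,4)= 2(6,4)–2(6,5)=  → 0/2 unlike.
Total adjacent occupied pairs: 81; unlike-type pairs: 14.
14/81 is already in lowest terms.

14/81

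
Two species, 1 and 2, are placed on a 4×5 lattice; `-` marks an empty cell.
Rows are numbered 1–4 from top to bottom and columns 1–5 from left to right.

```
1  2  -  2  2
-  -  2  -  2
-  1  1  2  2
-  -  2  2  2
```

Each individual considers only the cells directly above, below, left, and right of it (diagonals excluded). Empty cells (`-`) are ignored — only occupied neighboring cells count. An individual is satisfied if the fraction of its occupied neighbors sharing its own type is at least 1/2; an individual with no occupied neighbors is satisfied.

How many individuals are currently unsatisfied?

4

Row 1: (1,1)1 0/1 not · (1,2)2 0/1 not · (1,4)2 1/1 satisfied · (1,5)2 2/2 satisfied
Row 2: (2,3)2 0/1 not · (2,5)2 2/2 satisfied
Row 3: (3,2)1 1/1 satisfied · (3,3)1 1/4 not · (3,4)2 2/3 satisfied · (3,5)2 3/3 satisfied
Row 4: (4,3)2 1/2 satisfied · (4,4)2 3/3 satisfied · (4,5)2 2/2 satisfied
Unsatisfied: (1,1), (1,2), (2,3), (3,3) — 4 in total.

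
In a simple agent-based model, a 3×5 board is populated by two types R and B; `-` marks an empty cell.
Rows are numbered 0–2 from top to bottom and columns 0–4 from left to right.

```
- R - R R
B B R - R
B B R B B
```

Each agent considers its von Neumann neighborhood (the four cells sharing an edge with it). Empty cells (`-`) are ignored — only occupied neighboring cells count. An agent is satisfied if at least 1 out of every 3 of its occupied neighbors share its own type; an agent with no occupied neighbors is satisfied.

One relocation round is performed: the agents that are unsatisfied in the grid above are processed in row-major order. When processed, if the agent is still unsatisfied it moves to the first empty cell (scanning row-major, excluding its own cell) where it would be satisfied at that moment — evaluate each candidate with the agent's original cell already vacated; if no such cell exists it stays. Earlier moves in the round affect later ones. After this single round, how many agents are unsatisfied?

Initially unsatisfied (in order): (0,1).
  (0,1) → (0,2).
Resulting grid:
- - R R R
B B R - R
B B R B B
All satisfied now.

0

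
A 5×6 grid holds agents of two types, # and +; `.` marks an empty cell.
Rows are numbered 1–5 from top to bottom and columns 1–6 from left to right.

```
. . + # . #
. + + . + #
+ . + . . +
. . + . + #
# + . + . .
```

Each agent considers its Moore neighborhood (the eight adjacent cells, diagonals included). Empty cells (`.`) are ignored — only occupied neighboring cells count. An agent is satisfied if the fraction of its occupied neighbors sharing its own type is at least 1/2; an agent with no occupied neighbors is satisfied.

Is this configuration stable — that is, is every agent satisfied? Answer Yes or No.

Row 1: (1,3)+ 2/3 satisfied · (1,4)# 0/3 not · (1,6)# 1/2 satisfied
Row 2: (2,2)+ 4/4 satisfied · (2,3)+ 3/4 satisfied · (2,5)+ 1/4 not · (2,6)# 1/3 not
Row 3: (3,1)+ 1/1 satisfied · (3,3)+ 3/3 satisfied · (3,6)+ 2/4 satisfied
Row 4: (4,3)+ 3/3 satisfied · (4,5)+ 2/3 satisfied · (4,6)# 0/2 not
Row 5: (5,1)# 0/1 not · (5,2)+ 1/2 satisfied · (5,4)+ 2/2 satisfied
For instance (1,4) has only 0/3 same-type neighbors, below 1/2.

No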